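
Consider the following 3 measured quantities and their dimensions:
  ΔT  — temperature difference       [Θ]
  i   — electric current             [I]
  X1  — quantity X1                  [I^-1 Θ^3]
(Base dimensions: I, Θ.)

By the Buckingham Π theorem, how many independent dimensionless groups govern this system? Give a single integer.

Dimensional matrix (I×Θ by ΔT×i×X1):
  I: [ 0  1 -1]
  Θ: [ 1  0  3]
RREF → pivots at {ΔT,i} ⇒ r = 2
3 vars − rank 2 = 1 Π group

1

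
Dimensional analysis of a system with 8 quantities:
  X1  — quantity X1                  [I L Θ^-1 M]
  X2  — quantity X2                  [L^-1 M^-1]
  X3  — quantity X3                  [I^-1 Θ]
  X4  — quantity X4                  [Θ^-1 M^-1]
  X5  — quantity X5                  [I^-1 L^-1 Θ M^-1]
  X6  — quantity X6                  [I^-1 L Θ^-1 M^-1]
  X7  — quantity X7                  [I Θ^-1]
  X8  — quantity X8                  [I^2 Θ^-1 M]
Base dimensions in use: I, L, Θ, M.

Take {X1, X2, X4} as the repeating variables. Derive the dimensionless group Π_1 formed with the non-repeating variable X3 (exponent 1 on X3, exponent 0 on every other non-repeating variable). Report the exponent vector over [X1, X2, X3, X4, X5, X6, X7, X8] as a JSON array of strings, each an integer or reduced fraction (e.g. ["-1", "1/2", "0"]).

["1", "1", "1", "0", "0", "0", "0", "0"]

Exponent matrix [I,L,Θ,M] × [X1,X2,X3,X4,X5,X6,X7,X8]:
  I: [ 1  0 -1  0 -1 -1  1  2]
  L: [ 1 -1  0  0 -1  1  0  0]
  Θ: [-1  0  1 -1  1 -1 -1 -1]
  M: [ 1 -1  0 -1 -1 -1  0  1]
Row reduction gives pivot columns X1,X2,X4; rank = 3
Pivot set = {X1,X2,X4}, free = {X3,X5,X6,X7,X8}
RREF:
  r0: [   1    0   -1    0   -1   -1    1    2]
  r1: [   0    1   -1    0    0   -2    1    2]
  r2: [   0    0    0    1    0    2    0   -1]
  r3: [   0    0    0    0    0    0    0    0]
Fix exponent of X3 at 1, X5 at 0, X6 at 0, X7 at 0, X8 at 0; solve each RREF row for its pivot's exponent:
  r0: exp(X1) + (-1)·1 = 0 ⇒ exp(X1) = 1
  r1: exp(X2) + (-1)·1 = 0 ⇒ exp(X2) = 1
  r2: exp(X4) + (0)·1 = 0 ⇒ exp(X4) = 0
Π_1 = X1 · X2 · X3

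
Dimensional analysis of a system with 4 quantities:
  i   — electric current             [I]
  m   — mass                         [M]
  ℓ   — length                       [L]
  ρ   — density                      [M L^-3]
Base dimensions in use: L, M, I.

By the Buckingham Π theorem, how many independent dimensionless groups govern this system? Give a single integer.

1

Dimensional matrix (L×M×I by i×m×ℓ×ρ):
  L: [ 0  0  1 -3]
  M: [ 0  1  0  1]
  I: [ 1  0  0  0]
Row reduction gives pivot columns i,m,ℓ; rank = 3
Π count = n − r = 4 − 3 = 1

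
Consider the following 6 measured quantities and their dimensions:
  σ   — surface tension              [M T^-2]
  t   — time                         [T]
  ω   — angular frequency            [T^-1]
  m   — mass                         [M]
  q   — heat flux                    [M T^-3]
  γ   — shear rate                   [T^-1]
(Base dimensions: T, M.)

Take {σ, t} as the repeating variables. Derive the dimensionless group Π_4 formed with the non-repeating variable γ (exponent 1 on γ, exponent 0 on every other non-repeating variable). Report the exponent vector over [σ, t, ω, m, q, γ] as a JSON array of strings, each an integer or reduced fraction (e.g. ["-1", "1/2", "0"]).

["0", "1", "0", "0", "0", "1"]

Write exponents as rows T,M / cols σ,t,ω,m,q,γ:
  T: [-2  1 -1  0 -3 -1]
  M: [ 1  0  0  1  1  0]
Row reduction gives pivot columns σ,t; rank = 2
Repeat: σ,t; free: ω,m,q,γ
RREF:
  r0: [   1    0    0    1    1    0]
  r1: [   0    1   -1    2   -1   -1]
Fix exponent of γ at 1, ω at 0, m at 0, q at 0; solve each RREF row for its pivot's exponent:
  r0: exp(σ) + (0)·1 = 0 ⇒ exp(σ) = 0
  r1: exp(t) + (-1)·1 = 0 ⇒ exp(t) = 1
Π_4 = t · γ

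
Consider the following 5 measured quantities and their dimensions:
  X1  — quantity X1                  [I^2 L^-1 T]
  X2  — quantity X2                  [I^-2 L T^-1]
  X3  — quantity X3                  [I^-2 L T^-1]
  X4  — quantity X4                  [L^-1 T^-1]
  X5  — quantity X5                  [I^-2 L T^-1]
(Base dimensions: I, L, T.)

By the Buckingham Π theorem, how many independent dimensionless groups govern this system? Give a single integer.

Write exponents as rows I,L,T / cols X1,X2,X3,X4,X5:
  I: [ 2 -2 -2  0 -2]
  L: [-1  1  1 -1  1]
  T: [ 1 -1 -1 -1 -1]
Echelon form has 2 nonzero rows (pivots: X1,X4)
5 vars − rank 2 = 3 Π groups

3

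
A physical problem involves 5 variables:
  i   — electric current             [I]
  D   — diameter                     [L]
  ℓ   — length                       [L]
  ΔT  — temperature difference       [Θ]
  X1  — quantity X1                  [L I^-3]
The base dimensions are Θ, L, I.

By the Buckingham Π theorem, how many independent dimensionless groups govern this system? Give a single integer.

2

Dimensional matrix (Θ×L×I by i×D×ℓ×ΔT×X1):
  Θ: [ 0  0  0  1  0]
  L: [ 0  1  1  0  1]
  I: [ 1  0  0  0 -3]
Echelon form has 3 nonzero rows (pivots: i,D,ΔT)
n=5, r=3 ⇒ 2 dimensionless groups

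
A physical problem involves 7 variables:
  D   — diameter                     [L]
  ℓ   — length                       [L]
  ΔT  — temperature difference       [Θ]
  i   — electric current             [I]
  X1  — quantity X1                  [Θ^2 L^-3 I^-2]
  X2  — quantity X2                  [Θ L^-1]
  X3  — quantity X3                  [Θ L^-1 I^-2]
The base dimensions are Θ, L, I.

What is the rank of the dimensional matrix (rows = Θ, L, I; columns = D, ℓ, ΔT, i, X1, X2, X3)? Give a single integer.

3

Write exponents as rows Θ,L,I / cols D,ℓ,ΔT,i,X1,X2,X3:
  Θ: [ 0  0  1  0  2  1  1]
  L: [ 1  1  0  0 -3 -1 -1]
  I: [ 0  0  0  1 -2  0 -2]
RREF → pivots at {D,ΔT,i} ⇒ r = 3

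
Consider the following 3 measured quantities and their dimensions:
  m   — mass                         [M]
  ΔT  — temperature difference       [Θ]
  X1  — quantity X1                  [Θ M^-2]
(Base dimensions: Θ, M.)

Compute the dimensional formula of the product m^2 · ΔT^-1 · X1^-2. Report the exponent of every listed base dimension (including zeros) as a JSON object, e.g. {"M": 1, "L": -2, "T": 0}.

{"Θ": -3, "M": 6}

Dimensional matrix (Θ×M by m×ΔT×X1):
  Θ: [ 0  1  1]
  M: [ 1  0 -2]
  [Θ]: (2)·0+(-1)·1+(-2)·1 = -3
  [M]: (2)·1+(-1)·0+(-2)·-2 = 6
⇒ Θ^-3 M^6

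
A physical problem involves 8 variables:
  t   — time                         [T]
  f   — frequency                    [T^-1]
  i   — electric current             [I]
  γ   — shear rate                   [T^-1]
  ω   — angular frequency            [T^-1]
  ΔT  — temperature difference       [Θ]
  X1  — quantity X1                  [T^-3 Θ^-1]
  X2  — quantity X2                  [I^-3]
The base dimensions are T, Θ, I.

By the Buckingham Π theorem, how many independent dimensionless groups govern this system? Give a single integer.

Write exponents as rows T,Θ,I / cols t,f,i,γ,ω,ΔT,X1,X2:
  T: [ 1 -1  0 -1 -1  0 -3  0]
  Θ: [ 0  0  0  0  0  1 -1  0]
  I: [ 0  0  1  0  0  0  0 -3]
RREF → pivots at {t,i,ΔT} ⇒ r = 3
8 vars − rank 3 = 5 Π groups

5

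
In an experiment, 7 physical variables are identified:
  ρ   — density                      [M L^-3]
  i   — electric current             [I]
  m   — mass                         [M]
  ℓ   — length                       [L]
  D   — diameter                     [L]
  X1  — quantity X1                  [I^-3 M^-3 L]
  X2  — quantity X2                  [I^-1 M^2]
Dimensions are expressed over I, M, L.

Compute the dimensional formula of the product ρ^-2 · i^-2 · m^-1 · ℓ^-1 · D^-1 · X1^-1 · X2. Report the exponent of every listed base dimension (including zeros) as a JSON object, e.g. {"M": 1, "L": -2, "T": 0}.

Dimensional matrix (I×M×L by ρ×i×m×ℓ×D×X1×X2):
  I: [ 0  1  0  0  0 -3 -1]
  M: [ 1  0  1  0  0 -3  2]
  L: [-3  0  0  1  1  1  0]
  [I]: (-2)·0+(-2)·1+(-1)·0+(-1)·0+(-1)·0+(-1)·-3+(1)·-1 = 0
  [M]: (-2)·1+(-2)·0+(-1)·1+(-1)·0+(-1)·0+(-1)·-3+(1)·2 = 2
  [L]: (-2)·-3+(-2)·0+(-1)·0+(-1)·1+(-1)·1+(-1)·1+(1)·0 = 3
⇒ M^2 L^3

{"I": 0, "M": 2, "L": 3}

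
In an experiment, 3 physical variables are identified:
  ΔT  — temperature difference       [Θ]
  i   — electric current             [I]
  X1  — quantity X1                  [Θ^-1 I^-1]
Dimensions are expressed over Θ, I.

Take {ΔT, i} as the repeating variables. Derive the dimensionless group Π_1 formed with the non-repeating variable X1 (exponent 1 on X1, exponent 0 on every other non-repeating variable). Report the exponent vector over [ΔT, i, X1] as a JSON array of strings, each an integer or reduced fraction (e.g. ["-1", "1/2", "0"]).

Exponent matrix [Θ,I] × [ΔT,i,X1]:
  Θ: [ 1  0 -1]
  I: [ 0  1 -1]
Echelon form has 2 nonzero rows (pivots: ΔT,i)
Pivot set = {ΔT,i}, free = {X1}
RREF:
  r0: [   1    0   -1]
  r1: [   0    1   -1]
Fix exponent of X1 at 1; solve each RREF row for its pivot's exponent:
  r0: exp(ΔT) + (-1)·1 = 0 ⇒ exp(ΔT) = 1
  r1: exp(i) + (-1)·1 = 0 ⇒ exp(i) = 1
Π_1 = ΔT · i · X1

["1", "1", "1"]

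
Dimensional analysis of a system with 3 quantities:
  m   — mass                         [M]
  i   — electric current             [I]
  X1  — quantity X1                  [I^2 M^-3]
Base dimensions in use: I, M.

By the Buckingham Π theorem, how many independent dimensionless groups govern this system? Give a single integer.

Exponent matrix [I,M] × [m,i,X1]:
  I: [ 0  1  2]
  M: [ 1  0 -3]
Row reduction gives pivot columns m,i; rank = 2
Π count = n − r = 3 − 2 = 1

1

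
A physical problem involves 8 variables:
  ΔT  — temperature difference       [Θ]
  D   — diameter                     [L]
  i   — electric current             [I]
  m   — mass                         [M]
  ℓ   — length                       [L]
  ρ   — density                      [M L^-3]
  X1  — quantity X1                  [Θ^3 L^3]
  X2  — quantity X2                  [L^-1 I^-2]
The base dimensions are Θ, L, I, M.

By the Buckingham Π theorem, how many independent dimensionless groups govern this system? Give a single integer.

4

Dimensional matrix (Θ×L×I×M by ΔT×D×i×m×ℓ×ρ×X1×X2):
  Θ: [ 1  0  0  0  0  0  3  0]
  L: [ 0  1  0  0  1 -3  3 -1]
  I: [ 0  0  1  0  0  0  0 -2]
  M: [ 0  0  0  1  0  1  0  0]
Echelon form has 4 nonzero rows (pivots: ΔT,D,i,m)
8 vars − rank 4 = 4 Π groups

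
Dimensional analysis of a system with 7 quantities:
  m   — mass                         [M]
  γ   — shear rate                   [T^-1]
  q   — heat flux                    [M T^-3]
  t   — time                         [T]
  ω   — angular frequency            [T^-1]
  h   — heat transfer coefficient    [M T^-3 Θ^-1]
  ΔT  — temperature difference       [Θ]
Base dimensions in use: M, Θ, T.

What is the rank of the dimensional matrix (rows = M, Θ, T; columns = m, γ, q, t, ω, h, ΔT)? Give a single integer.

Write exponents as rows M,Θ,T / cols m,γ,q,t,ω,h,ΔT:
  M: [ 1  0  1  0  0  1  0]
  Θ: [ 0  0  0  0  0 -1  1]
  T: [ 0 -1 -3  1 -1 -3  0]
Echelon form has 3 nonzero rows (pivots: m,γ,h)

3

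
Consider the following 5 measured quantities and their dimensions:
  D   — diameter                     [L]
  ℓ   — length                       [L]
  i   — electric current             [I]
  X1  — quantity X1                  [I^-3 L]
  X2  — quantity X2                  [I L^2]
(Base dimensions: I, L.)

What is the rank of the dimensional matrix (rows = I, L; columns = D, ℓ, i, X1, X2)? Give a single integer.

Exponent matrix [I,L] × [D,ℓ,i,X1,X2]:
  I: [ 0  0  1 -3  1]
  L: [ 1  1  0  1  2]
RREF → pivots at {D,i} ⇒ r = 2

2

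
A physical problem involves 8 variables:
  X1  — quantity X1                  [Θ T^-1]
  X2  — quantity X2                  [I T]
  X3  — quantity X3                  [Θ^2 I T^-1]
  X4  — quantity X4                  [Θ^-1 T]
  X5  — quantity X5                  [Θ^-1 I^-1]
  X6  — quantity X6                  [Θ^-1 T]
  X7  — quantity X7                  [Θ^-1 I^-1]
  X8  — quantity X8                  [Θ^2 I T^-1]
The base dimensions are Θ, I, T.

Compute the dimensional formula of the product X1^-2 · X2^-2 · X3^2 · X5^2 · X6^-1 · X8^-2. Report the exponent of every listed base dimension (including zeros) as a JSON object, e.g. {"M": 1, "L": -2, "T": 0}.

{"Θ": -3, "I": -4, "T": -1}

Exponent matrix [Θ,I,T] × [X1,X2,X3,X4,X5,X6,X7,X8]:
  Θ: [ 1  0  2 -1 -1 -1 -1  2]
  I: [ 0  1  1  0 -1  0 -1  1]
  T: [-1  1 -1  1  0  1  0 -1]
  [Θ]: (-2)·1+(-2)·0+(2)·2+(2)·-1+(-1)·-1+(-2)·2 = -3
  [I]: (-2)·0+(-2)·1+(2)·1+(2)·-1+(-1)·0+(-2)·1 = -4
  [T]: (-2)·-1+(-2)·1+(2)·-1+(2)·0+(-1)·1+(-2)·-1 = -1
⇒ Θ^-3 I^-4 T^-1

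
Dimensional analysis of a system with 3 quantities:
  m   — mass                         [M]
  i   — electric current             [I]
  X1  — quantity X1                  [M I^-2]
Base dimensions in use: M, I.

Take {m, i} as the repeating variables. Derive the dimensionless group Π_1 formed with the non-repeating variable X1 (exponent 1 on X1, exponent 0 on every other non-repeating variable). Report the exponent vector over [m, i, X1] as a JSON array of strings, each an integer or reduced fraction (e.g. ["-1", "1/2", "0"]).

["-1", "2", "1"]

Dimensional matrix (M×I by m×i×X1):
  M: [ 1  0  1]
  I: [ 0  1 -2]
Row reduction gives pivot columns m,i; rank = 2
Pivot set = {m,i}, free = {X1}
RREF:
  r0: [   1    0    1]
  r1: [   0    1   -2]
Fix exponent of X1 at 1; solve each RREF row for its pivot's exponent:
  r0: exp(m) + (1)·1 = 0 ⇒ exp(m) = -1
  r1: exp(i) + (-2)·1 = 0 ⇒ exp(i) = 2
Π_1 = m^-1 · i^2 · X1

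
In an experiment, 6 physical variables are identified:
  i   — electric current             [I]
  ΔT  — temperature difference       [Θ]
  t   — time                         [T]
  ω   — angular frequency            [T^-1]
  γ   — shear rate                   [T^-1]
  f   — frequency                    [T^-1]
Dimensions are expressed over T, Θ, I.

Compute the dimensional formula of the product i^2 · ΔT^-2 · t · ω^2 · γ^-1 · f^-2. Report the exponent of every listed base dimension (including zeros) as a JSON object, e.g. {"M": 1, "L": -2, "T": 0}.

Write exponents as rows T,Θ,I / cols i,ΔT,t,ω,γ,f:
  T: [ 0  0  1 -1 -1 -1]
  Θ: [ 0  1  0  0  0  0]
  I: [ 1  0  0  0  0  0]
  [T]: (2)·0+(-2)·0+(1)·1+(2)·-1+(-1)·-1+(-2)·-1 = 2
  [Θ]: (2)·0+(-2)·1+(1)·0+(2)·0+(-1)·0+(-2)·0 = -2
  [I]: (2)·1+(-2)·0+(1)·0+(2)·0+(-1)·0+(-2)·0 = 2
⇒ T^2 Θ^-2 I^2

{"T": 2, "Θ": -2, "I": 2}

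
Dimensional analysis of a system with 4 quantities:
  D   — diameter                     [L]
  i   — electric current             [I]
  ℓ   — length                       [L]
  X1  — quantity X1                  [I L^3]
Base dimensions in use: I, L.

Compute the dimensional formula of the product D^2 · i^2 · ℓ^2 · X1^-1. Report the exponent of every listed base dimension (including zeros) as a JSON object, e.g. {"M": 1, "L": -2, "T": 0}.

{"I": 1, "L": 1}

Write exponents as rows I,L / cols D,i,ℓ,X1:
  I: [ 0  1  0  1]
  L: [ 1  0  1  3]
  [I]: (2)·0+(2)·1+(2)·0+(-1)·1 = 1
  [L]: (2)·1+(2)·0+(2)·1+(-1)·3 = 1
⇒ I L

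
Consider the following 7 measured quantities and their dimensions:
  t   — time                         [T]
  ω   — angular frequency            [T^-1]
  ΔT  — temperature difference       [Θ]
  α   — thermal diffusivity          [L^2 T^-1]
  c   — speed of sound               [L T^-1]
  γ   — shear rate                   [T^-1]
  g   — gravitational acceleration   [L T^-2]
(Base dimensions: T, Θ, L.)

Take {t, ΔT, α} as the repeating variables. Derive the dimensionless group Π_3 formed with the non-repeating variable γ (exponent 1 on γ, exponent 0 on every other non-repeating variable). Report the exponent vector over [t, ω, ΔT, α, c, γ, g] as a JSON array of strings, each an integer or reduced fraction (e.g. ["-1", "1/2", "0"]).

Exponent matrix [T,Θ,L] × [t,ω,ΔT,α,c,γ,g]:
  T: [ 1 -1  0 -1 -1 -1 -2]
  Θ: [ 0  0  1  0  0  0  0]
  L: [ 0  0  0  2  1  0  1]
Row reduction gives pivot columns t,ΔT,α; rank = 3
Repeat: t,ΔT,α; free: ω,c,γ,g
RREF:
  r0: [   1   -1    0    0 -1/2   -1 -3/2]
  r1: [   0    0    1    0    0    0    0]
  r2: [   0    0    0    1  1/2    0  1/2]
Fix exponent of γ at 1, ω at 0, c at 0, g at 0; solve each RREF row for its pivot's exponent:
  r0: exp(t) + (-1)·1 = 0 ⇒ exp(t) = 1
  r1: exp(ΔT) + (0)·1 = 0 ⇒ exp(ΔT) = 0
  r2: exp(α) + (0)·1 = 0 ⇒ exp(α) = 0
Π_3 = t · γ

["1", "0", "0", "0", "0", "1", "0"]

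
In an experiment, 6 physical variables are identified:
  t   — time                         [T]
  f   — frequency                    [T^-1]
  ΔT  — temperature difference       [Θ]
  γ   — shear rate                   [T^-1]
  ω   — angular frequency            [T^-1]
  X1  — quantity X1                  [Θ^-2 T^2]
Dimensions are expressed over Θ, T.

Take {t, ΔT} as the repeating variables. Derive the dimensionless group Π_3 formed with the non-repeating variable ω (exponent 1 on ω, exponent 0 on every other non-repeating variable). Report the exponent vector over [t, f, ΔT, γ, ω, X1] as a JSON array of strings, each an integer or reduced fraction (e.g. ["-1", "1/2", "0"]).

["1", "0", "0", "0", "1", "0"]

Write exponents as rows Θ,T / cols t,f,ΔT,γ,ω,X1:
  Θ: [ 0  0  1  0  0 -2]
  T: [ 1 -1  0 -1 -1  2]
Row reduction gives pivot columns t,ΔT; rank = 2
Repeat: t,ΔT; free: f,γ,ω,X1
RREF:
  r0: [   1   -1    0   -1   -1    2]
  r1: [   0    0    1    0    0   -2]
Fix exponent of ω at 1, f at 0, γ at 0, X1 at 0; solve each RREF row for its pivot's exponent:
  r0: exp(t) + (-1)·1 = 0 ⇒ exp(t) = 1
  r1: exp(ΔT) + (0)·1 = 0 ⇒ exp(ΔT) = 0
Π_3 = t · ω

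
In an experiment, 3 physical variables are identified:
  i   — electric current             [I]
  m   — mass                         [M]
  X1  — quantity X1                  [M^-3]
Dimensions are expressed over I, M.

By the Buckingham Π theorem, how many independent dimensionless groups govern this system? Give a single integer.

Write exponents as rows I,M / cols i,m,X1:
  I: [ 1  0  0]
  M: [ 0  1 -3]
RREF → pivots at {i,m} ⇒ r = 2
3 vars − rank 2 = 1 Π group

1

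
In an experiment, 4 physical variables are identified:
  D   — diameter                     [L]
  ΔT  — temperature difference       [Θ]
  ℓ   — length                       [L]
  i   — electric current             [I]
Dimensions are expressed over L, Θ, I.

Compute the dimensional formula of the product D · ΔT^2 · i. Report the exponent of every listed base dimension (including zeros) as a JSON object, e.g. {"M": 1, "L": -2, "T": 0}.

{"L": 1, "Θ": 2, "I": 1}

Write exponents as rows L,Θ,I / cols D,ΔT,ℓ,i:
  L: [ 1  0  1  0]
  Θ: [ 0  1  0  0]
  I: [ 0  0  0  1]
  [L]: (1)·1+(2)·0+(1)·0 = 1
  [Θ]: (1)·0+(2)·1+(1)·0 = 2
  [I]: (1)·0+(2)·0+(1)·1 = 1
⇒ L Θ^2 I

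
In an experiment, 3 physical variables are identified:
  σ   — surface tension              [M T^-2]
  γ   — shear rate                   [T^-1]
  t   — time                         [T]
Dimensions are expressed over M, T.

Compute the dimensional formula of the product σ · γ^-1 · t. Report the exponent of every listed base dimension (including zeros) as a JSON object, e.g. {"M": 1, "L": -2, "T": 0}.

Dimensional matrix (M×T by σ×γ×t):
  M: [ 1  0  0]
  T: [-2 -1  1]
  [M]: (1)·1+(-1)·0+(1)·0 = 1
  [T]: (1)·-2+(-1)·-1+(1)·1 = 0
⇒ M

{"M": 1, "T": 0}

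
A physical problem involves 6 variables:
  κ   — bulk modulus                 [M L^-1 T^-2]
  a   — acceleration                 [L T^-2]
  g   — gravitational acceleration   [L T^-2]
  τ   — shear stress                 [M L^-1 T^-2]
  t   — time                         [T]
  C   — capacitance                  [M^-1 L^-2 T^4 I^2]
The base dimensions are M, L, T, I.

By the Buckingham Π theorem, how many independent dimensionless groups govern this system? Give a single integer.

2

Dimensional matrix (M×L×T×I by κ×a×g×τ×t×C):
  M: [ 1  0  0  1  0 -1]
  L: [-1  1  1 -1  0 -2]
  T: [-2 -2 -2 -2  1  4]
  I: [ 0  0  0  0  0  2]
Row reduction gives pivot columns κ,a,t,C; rank = 4
6 vars − rank 4 = 2 Π groups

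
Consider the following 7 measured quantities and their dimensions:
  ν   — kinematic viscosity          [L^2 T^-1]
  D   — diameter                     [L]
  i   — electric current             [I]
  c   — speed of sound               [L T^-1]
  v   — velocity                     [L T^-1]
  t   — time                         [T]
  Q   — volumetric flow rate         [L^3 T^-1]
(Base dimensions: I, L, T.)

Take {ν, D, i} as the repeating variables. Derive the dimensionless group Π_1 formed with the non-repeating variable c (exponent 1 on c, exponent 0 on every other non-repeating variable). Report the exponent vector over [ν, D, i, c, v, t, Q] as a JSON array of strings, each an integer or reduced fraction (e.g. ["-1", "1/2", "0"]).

Write exponents as rows I,L,T / cols ν,D,i,c,v,t,Q:
  I: [ 0  0  1  0  0  0  0]
  L: [ 2  1  0  1  1  0  3]
  T: [-1  0  0 -1 -1  1 -1]
Row reduction gives pivot columns ν,D,i; rank = 3
Pivot set = {ν,D,i}, free = {c,v,t,Q}
RREF:
  r0: [   1    0    0    1    1   -1    1]
  r1: [   0    1    0   -1   -1    2    1]
  r2: [   0    0    1    0    0    0    0]
Fix exponent of c at 1, v at 0, t at 0, Q at 0; solve each RREF row for its pivot's exponent:
  r0: exp(ν) + (1)·1 = 0 ⇒ exp(ν) = -1
  r1: exp(D) + (-1)·1 = 0 ⇒ exp(D) = 1
  r2: exp(i) + (0)·1 = 0 ⇒ exp(i) = 0
Π_1 = ν^-1 · D · c

["-1", "1", "0", "1", "0", "0", "0"]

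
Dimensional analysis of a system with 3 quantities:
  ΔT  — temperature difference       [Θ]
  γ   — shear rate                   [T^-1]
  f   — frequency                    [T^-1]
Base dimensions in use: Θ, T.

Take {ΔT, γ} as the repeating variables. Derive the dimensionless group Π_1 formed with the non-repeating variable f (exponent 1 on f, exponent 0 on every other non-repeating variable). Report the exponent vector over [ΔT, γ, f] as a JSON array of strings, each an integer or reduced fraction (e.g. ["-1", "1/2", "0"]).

["0", "-1", "1"]

Dimensional matrix (Θ×T by ΔT×γ×f):
  Θ: [ 1  0  0]
  T: [ 0 -1 -1]
RREF → pivots at {ΔT,γ} ⇒ r = 2
Repeat: ΔT,γ; free: f
RREF:
  r0: [   1    0    0]
  r1: [   0    1    1]
Fix exponent of f at 1; solve each RREF row for its pivot's exponent:
  r0: exp(ΔT) + (0)·1 = 0 ⇒ exp(ΔT) = 0
  r1: exp(γ) + (1)·1 = 0 ⇒ exp(γ) = -1
Π_1 = γ^-1 · f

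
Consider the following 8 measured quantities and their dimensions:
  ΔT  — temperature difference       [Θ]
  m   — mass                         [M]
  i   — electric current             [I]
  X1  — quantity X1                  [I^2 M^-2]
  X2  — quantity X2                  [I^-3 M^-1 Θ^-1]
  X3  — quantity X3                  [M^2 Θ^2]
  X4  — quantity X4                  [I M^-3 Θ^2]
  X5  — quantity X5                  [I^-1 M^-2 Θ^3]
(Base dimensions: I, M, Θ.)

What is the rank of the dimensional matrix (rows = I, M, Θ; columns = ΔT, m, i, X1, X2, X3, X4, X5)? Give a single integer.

3

Dimensional matrix (I×M×Θ by ΔT×m×i×X1×X2×X3×X4×X5):
  I: [ 0  0  1  2 -3  0  1 -1]
  M: [ 0  1  0 -2 -1  2 -3 -2]
  Θ: [ 1  0  0  0 -1  2  2  3]
RREF → pivots at {ΔT,m,i} ⇒ r = 3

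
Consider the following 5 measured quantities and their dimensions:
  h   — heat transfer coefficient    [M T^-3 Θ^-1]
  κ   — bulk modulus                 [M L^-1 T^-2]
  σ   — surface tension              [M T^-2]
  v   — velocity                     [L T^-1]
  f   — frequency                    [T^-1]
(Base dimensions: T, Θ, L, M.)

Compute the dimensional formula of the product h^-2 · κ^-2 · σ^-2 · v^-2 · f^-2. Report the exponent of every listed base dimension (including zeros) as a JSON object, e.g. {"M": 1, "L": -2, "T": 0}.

{"T": 18, "Θ": 2, "L": 0, "M": -6}

Dimensional matrix (T×Θ×L×M by h×κ×σ×v×f):
  T: [-3 -2 -2 -1 -1]
  Θ: [-1  0  0  0  0]
  L: [ 0 -1  0  1  0]
  M: [ 1  1  1  0  0]
  [T]: (-2)·-3+(-2)·-2+(-2)·-2+(-2)·-1+(-2)·-1 = 18
  [Θ]: (-2)·-1+(-2)·0+(-2)·0+(-2)·0+(-2)·0 = 2
  [L]: (-2)·0+(-2)·-1+(-2)·0+(-2)·1+(-2)·0 = 0
  [M]: (-2)·1+(-2)·1+(-2)·1+(-2)·0+(-2)·0 = -6
⇒ T^18 Θ^2 M^-6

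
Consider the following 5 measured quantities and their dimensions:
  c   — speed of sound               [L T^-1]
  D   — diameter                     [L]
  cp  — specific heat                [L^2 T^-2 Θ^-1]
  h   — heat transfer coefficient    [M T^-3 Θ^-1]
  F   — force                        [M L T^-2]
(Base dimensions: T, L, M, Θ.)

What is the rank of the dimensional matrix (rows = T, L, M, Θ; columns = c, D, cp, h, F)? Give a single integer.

Exponent matrix [T,L,M,Θ] × [c,D,cp,h,F]:
  T: [-1  0 -2 -3 -2]
  L: [ 1  1  2  0  1]
  M: [ 0  0  0  1  1]
  Θ: [ 0  0 -1 -1  0]
Row reduction gives pivot columns c,D,cp,h; rank = 4

4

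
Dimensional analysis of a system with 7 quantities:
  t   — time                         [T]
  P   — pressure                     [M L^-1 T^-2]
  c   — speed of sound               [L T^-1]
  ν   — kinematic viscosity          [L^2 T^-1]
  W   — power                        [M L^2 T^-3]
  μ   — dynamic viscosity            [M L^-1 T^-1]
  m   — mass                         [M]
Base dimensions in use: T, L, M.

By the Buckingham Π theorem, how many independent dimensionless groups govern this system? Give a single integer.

4

Write exponents as rows T,L,M / cols t,P,c,ν,W,μ,m:
  T: [ 1 -2 -1 -1 -3 -1  0]
  L: [ 0 -1  1  2  2 -1  0]
  M: [ 0  1  0  0  1  1  1]
RREF → pivots at {t,P,c} ⇒ r = 3
Π count = n − r = 7 − 3 = 4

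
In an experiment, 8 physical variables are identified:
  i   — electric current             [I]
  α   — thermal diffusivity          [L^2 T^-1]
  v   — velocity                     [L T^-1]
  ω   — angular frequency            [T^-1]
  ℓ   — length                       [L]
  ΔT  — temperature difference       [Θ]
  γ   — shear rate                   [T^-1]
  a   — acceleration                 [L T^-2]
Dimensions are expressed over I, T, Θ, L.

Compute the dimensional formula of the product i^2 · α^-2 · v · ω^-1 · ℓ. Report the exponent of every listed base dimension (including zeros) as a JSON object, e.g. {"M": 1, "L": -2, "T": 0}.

Write exponents as rows I,T,Θ,L / cols i,α,v,ω,ℓ,ΔT,γ,a:
  I: [ 1  0  0  0  0  0  0  0]
  T: [ 0 -1 -1 -1  0  0 -1 -2]
  Θ: [ 0  0  0  0  0  1  0  0]
  L: [ 0  2  1  0  1  0  0  1]
  [I]: (2)·1+(-2)·0+(1)·0+(-1)·0+(1)·0 = 2
  [T]: (2)·0+(-2)·-1+(1)·-1+(-1)·-1+(1)·0 = 2
  [Θ]: (2)·0+(-2)·0+(1)·0+(-1)·0+(1)·0 = 0
  [L]: (2)·0+(-2)·2+(1)·1+(-1)·0+(1)·1 = -2
⇒ I^2 T^2 L^-2

{"I": 2, "T": 2, "Θ": 0, "L": -2}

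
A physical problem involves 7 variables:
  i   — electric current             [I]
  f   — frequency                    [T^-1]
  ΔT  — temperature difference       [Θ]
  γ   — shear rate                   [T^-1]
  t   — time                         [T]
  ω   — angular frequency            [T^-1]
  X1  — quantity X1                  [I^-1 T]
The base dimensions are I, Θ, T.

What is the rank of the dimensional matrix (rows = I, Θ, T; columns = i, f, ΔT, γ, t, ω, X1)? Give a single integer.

3

Dimensional matrix (I×Θ×T by i×f×ΔT×γ×t×ω×X1):
  I: [ 1  0  0  0  0  0 -1]
  Θ: [ 0  0  1  0  0  0  0]
  T: [ 0 -1  0 -1  1 -1  1]
Echelon form has 3 nonzero rows (pivots: i,f,ΔT)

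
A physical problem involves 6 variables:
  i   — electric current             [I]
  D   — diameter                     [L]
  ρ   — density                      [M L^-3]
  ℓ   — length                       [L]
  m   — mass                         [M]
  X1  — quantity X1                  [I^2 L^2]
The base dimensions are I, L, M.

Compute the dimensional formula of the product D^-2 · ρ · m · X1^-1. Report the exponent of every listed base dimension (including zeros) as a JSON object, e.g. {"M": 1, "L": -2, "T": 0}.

{"I": -2, "L": -7, "M": 2}

Dimensional matrix (I×L×M by i×D×ρ×ℓ×m×X1):
  I: [ 1  0  0  0  0  2]
  L: [ 0  1 -3  1  0  2]
  M: [ 0  0  1  0  1  0]
  [I]: (-2)·0+(1)·0+(1)·0+(-1)·2 = -2
  [L]: (-2)·1+(1)·-3+(1)·0+(-1)·2 = -7
  [M]: (-2)·0+(1)·1+(1)·1+(-1)·0 = 2
⇒ I^-2 L^-7 M^2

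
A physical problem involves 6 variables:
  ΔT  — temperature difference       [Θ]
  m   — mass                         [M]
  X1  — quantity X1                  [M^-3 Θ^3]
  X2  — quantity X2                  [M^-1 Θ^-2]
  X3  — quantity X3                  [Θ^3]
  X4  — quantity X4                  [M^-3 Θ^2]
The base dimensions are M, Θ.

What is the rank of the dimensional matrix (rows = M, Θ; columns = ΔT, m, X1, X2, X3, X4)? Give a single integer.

2

Write exponents as rows M,Θ / cols ΔT,m,X1,X2,X3,X4:
  M: [ 0  1 -3 -1  0 -3]
  Θ: [ 1  0  3 -2  3  2]
Echelon form has 2 nonzero rows (pivots: ΔT,m)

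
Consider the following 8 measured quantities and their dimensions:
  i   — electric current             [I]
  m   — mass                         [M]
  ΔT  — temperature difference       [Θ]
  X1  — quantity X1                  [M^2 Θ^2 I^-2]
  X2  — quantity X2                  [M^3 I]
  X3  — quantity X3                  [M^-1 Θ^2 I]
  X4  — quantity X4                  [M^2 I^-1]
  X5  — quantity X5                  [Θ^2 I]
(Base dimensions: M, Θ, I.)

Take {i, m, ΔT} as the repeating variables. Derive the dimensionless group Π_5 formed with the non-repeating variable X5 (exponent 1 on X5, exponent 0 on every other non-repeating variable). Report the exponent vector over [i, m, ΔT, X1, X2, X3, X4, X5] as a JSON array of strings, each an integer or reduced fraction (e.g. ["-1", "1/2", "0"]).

["-1", "0", "-2", "0", "0", "0", "0", "1"]

Exponent matrix [M,Θ,I] × [i,m,ΔT,X1,X2,X3,X4,X5]:
  M: [ 0  1  0  2  3 -1  2  0]
  Θ: [ 0  0  1  2  0  2  0  2]
  I: [ 1  0  0 -2  1  1 -1  1]
Row reduction gives pivot columns i,m,ΔT; rank = 3
Pivot set = {i,m,ΔT}, free = {X1,X2,X3,X4,X5}
RREF:
  r0: [   1    0    0   -2    1    1   -1    1]
  r1: [   0    1    0    2    3   -1    2    0]
  r2: [   0    0    1    2    0    2    0    2]
Fix exponent of X5 at 1, X1 at 0, X2 at 0, X3 at 0, X4 at 0; solve each RREF row for its pivot's exponent:
  r0: exp(i) + (1)·1 = 0 ⇒ exp(i) = -1
  r1: exp(m) + (0)·1 = 0 ⇒ exp(m) = 0
  r2: exp(ΔT) + (2)·1 = 0 ⇒ exp(ΔT) = -2
Π_5 = i^-1 · ΔT^-2 · X5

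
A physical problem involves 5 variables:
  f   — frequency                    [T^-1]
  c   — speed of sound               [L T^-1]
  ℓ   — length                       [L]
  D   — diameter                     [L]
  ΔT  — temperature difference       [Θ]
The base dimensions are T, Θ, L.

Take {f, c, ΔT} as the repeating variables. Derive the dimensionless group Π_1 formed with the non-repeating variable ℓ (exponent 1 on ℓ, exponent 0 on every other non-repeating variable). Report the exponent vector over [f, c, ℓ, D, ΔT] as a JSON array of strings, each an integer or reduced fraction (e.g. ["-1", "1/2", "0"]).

Write exponents as rows T,Θ,L / cols f,c,ℓ,D,ΔT:
  T: [-1 -1  0  0  0]
  Θ: [ 0  0  0  0  1]
  L: [ 0  1  1  1  0]
RREF → pivots at {f,c,ΔT} ⇒ r = 3
Pivot set = {f,c,ΔT}, free = {ℓ,D}
RREF:
  r0: [   1    0   -1   -1    0]
  r1: [   0    1    1    1    0]
  r2: [   0    0    0    0    1]
Fix exponent of ℓ at 1, D at 0; solve each RREF row for its pivot's exponent:
  r0: exp(f) + (-1)·1 = 0 ⇒ exp(f) = 1
  r1: exp(c) + (1)·1 = 0 ⇒ exp(c) = -1
  r2: exp(ΔT) + (0)·1 = 0 ⇒ exp(ΔT) = 0
Π_1 = f · c^-1 · ℓ

["1", "-1", "1", "0", "0"]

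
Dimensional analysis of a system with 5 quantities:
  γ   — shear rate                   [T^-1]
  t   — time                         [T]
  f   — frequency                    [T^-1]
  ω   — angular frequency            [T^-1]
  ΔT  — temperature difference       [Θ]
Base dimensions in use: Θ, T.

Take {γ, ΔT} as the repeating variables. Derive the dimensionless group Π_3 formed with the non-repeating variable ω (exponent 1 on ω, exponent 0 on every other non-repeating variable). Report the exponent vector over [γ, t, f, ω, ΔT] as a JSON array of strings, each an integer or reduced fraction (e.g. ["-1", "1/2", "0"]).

Exponent matrix [Θ,T] × [γ,t,f,ω,ΔT]:
  Θ: [ 0  0  0  0  1]
  T: [-1  1 -1 -1  0]
RREF → pivots at {γ,ΔT} ⇒ r = 2
Pivot set = {γ,ΔT}, free = {t,f,ω}
RREF:
  r0: [   1   -1    1    1    0]
  r1: [   0    0    0    0    1]
Fix exponent of ω at 1, t at 0, f at 0; solve each RREF row for its pivot's exponent:
  r0: exp(γ) + (1)·1 = 0 ⇒ exp(γ) = -1
  r1: exp(ΔT) + (0)·1 = 0 ⇒ exp(ΔT) = 0
Π_3 = γ^-1 · ω

["-1", "0", "0", "1", "0"]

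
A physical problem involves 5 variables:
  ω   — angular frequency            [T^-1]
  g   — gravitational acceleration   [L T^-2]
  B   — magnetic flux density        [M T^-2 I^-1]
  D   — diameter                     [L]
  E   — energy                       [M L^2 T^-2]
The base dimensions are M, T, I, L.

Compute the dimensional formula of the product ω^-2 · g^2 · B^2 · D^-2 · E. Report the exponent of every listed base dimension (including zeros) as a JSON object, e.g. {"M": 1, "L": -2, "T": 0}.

{"M": 3, "T": -8, "I": -2, "L": 2}

Dimensional matrix (M×T×I×L by ω×g×B×D×E):
  M: [ 0  0  1  0  1]
  T: [-1 -2 -2  0 -2]
  I: [ 0  0 -1  0  0]
  L: [ 0  1  0  1  2]
  [M]: (-2)·0+(2)·0+(2)·1+(-2)·0+(1)·1 = 3
  [T]: (-2)·-1+(2)·-2+(2)·-2+(-2)·0+(1)·-2 = -8
  [I]: (-2)·0+(2)·0+(2)·-1+(-2)·0+(1)·0 = -2
  [L]: (-2)·0+(2)·1+(2)·0+(-2)·1+(1)·2 = 2
⇒ M^3 T^-8 I^-2 L^2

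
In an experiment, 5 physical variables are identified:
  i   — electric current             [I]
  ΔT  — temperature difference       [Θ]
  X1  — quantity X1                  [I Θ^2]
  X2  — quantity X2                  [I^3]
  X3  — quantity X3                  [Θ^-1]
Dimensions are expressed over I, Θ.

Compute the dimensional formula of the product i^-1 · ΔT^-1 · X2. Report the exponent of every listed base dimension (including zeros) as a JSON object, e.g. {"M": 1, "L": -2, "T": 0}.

{"I": 2, "Θ": -1}

Dimensional matrix (I×Θ by i×ΔT×X1×X2×X3):
  I: [ 1  0  1  3  0]
  Θ: [ 0  1  2  0 -1]
  [I]: (-1)·1+(-1)·0+(1)·3 = 2
  [Θ]: (-1)·0+(-1)·1+(1)·0 = -1
⇒ I^2 Θ^-1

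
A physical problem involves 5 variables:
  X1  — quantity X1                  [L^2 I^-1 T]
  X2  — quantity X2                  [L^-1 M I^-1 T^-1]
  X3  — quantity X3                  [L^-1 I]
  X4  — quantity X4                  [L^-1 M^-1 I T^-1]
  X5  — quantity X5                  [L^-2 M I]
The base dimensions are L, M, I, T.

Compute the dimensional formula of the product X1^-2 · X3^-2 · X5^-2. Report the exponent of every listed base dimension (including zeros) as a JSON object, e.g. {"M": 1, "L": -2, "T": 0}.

{"L": 2, "M": -2, "I": -2, "T": -2}

Write exponents as rows L,M,I,T / cols X1,X2,X3,X4,X5:
  L: [ 2 -1 -1 -1 -2]
  M: [ 0  1  0 -1  1]
  I: [-1 -1  1  1  1]
  T: [ 1 -1  0 -1  0]
  [L]: (-2)·2+(-2)·-1+(-2)·-2 = 2
  [M]: (-2)·0+(-2)·0+(-2)·1 = -2
  [I]: (-2)·-1+(-2)·1+(-2)·1 = -2
  [T]: (-2)·1+(-2)·0+(-2)·0 = -2
⇒ L^2 M^-2 I^-2 T^-2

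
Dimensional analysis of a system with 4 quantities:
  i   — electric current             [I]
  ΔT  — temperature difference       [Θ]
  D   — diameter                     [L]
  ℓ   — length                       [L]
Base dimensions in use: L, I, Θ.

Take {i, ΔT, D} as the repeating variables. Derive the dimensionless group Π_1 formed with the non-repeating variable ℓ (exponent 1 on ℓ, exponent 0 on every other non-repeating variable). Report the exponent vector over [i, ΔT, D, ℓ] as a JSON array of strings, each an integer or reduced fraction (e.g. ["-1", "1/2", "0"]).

Dimensional matrix (L×I×Θ by i×ΔT×D×ℓ):
  L: [ 0  0  1  1]
  I: [ 1  0  0  0]
  Θ: [ 0  1  0  0]
Row reduction gives pivot columns i,ΔT,D; rank = 3
Repeat: i,ΔT,D; free: ℓ
RREF:
  r0: [   1    0    0    0]
  r1: [   0    1    0    0]
  r2: [   0    0    1    1]
Fix exponent of ℓ at 1; solve each RREF row for its pivot's exponent:
  r0: exp(i) + (0)·1 = 0 ⇒ exp(i) = 0
  r1: exp(ΔT) + (0)·1 = 0 ⇒ exp(ΔT) = 0
  r2: exp(D) + (1)·1 = 0 ⇒ exp(D) = -1
Π_1 = D^-1 · ℓ

["0", "0", "-1", "1"]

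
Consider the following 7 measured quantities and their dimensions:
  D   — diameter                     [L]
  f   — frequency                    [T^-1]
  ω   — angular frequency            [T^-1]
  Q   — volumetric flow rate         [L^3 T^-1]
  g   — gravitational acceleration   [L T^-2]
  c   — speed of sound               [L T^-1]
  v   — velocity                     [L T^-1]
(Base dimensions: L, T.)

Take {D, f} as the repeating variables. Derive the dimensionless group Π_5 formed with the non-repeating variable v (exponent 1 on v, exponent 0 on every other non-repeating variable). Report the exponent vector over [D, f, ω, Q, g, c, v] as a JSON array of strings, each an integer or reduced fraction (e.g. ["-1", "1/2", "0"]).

Dimensional matrix (L×T by D×f×ω×Q×g×c×v):
  L: [ 1  0  0  3  1  1  1]
  T: [ 0 -1 -1 -1 -2 -1 -1]
Echelon form has 2 nonzero rows (pivots: D,f)
Pivot set = {D,f}, free = {ω,Q,g,c,v}
RREF:
  r0: [   1    0    0    3    1    1    1]
  r1: [   0    1    1    1    2    1    1]
Fix exponent of v at 1, ω at 0, Q at 0, g at 0, c at 0; solve each RREF row for its pivot's exponent:
  r0: exp(D) + (1)·1 = 0 ⇒ exp(D) = -1
  r1: exp(f) + (1)·1 = 0 ⇒ exp(f) = -1
Π_5 = D^-1 · f^-1 · v

["-1", "-1", "0", "0", "0", "0", "1"]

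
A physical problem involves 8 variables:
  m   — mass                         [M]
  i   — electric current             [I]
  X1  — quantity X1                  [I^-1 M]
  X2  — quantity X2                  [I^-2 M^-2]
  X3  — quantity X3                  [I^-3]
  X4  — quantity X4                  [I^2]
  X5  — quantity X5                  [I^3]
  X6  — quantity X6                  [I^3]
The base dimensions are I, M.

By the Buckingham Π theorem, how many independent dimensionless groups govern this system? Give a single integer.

6

Exponent matrix [I,M] × [m,i,X1,X2,X3,X4,X5,X6]:
  I: [ 0  1 -1 -2 -3  2  3  3]
  M: [ 1  0  1 -2  0  0  0  0]
RREF → pivots at {m,i} ⇒ r = 2
n=8, r=2 ⇒ 6 dimensionless groups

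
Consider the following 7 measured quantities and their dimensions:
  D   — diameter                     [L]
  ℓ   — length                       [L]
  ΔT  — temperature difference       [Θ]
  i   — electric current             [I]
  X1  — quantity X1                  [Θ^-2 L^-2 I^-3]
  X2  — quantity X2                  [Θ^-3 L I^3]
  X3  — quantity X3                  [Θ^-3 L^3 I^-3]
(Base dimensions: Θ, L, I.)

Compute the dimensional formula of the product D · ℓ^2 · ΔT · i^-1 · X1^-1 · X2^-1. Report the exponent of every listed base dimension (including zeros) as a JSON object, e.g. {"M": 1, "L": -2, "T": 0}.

{"Θ": 6, "L": 4, "I": -1}

Write exponents as rows Θ,L,I / cols D,ℓ,ΔT,i,X1,X2,X3:
  Θ: [ 0  0  1  0 -2 -3 -3]
  L: [ 1  1  0  0 -2  1  3]
  I: [ 0  0  0  1 -3  3 -3]
  [Θ]: (1)·0+(2)·0+(1)·1+(-1)·0+(-1)·-2+(-1)·-3 = 6
  [L]: (1)·1+(2)·1+(1)·0+(-1)·0+(-1)·-2+(-1)·1 = 4
  [I]: (1)·0+(2)·0+(1)·0+(-1)·1+(-1)·-3+(-1)·3 = -1
⇒ Θ^6 L^4 I^-1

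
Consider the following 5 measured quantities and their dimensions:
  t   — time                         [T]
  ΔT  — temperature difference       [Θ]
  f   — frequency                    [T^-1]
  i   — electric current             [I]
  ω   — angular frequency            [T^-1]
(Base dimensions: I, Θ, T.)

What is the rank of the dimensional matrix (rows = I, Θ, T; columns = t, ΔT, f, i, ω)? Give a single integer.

3

Dimensional matrix (I×Θ×T by t×ΔT×f×i×ω):
  I: [ 0  0  0  1  0]
  Θ: [ 0  1  0  0  0]
  T: [ 1  0 -1  0 -1]
Row reduction gives pivot columns t,ΔT,i; rank = 3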